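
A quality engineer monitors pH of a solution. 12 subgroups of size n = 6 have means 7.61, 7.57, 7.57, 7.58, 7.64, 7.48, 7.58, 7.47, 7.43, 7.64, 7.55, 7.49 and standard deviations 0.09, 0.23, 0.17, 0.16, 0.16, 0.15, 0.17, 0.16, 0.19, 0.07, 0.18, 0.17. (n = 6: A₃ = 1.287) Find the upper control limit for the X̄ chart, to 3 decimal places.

X̄̄ = (7.61 + 7.57 + 7.57 + 7.58 + 7.64 + 7.48 + 7.58 + 7.47 + 7.43 + 7.64 + 7.55 + 7.49) / 12 = 7.5508
s̄ = (0.09 + 0.23 + 0.17 + 0.16 + 0.16 + 0.15 + 0.17 + 0.16 + 0.19 + 0.07 + 0.18 + 0.17) / 12 = 0.1583
UCL = X̄̄ + A₃·s̄ = 7.5508 + 1.287 × 0.1583 = 7.7546

7.755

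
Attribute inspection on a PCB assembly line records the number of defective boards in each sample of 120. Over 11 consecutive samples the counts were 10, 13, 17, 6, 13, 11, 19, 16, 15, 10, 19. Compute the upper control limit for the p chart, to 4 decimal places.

0.1995

p̄ = Σdᵢ / (k·n) = 149 / (11 × 120) = 0.11288
UCL = p̄ + 3·√(p̄(1−p̄)/n) = 0.11288 + 3 × √(0.11288×0.88712/120) = 0.11288 + 3 × 0.02889 = 0.19954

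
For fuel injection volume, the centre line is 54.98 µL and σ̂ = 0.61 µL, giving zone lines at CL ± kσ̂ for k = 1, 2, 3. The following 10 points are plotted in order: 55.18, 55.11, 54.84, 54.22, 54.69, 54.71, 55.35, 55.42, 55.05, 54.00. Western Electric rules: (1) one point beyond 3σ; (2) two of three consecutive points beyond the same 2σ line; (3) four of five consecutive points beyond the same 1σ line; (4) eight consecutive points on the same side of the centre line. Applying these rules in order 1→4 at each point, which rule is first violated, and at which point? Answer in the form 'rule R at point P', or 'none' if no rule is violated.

none

Zone of each point (C = within 1σ̂, B = 1σ̂–2σ̂, A = 2σ̂–3σ̂, * = beyond 3σ̂; sign = side of CL): 1:+C, 2:+C, 3:-C, 4:-B, 5:-C, 6:-C, 7:+C, 8:+C, 9:+C, 10:-B
No rule fires across all 10 points.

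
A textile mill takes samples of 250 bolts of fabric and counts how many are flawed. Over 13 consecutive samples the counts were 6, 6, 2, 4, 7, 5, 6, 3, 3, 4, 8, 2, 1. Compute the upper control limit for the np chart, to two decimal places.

10.61

p̄ = Σdᵢ / (k·n) = 57 / (13 × 250) = 0.01754
UCL = np̄ + 3·√(np̄(1−p̄)) = 4.3846 + 3 × √(4.3846×0.98246) = 4.3846 + 3 × 2.0755 = 10.6111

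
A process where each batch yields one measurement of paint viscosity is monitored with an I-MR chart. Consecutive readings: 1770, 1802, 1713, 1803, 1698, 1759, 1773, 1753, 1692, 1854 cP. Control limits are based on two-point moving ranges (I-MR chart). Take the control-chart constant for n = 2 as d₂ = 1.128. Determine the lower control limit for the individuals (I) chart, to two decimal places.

X̄ = (1770 + 1802 + 1713 + 1803 + 1698 + 1759 + 1773 + 1753 + 1692 + 1854) / 10 = 1761.7000
Moving ranges: 32, 89, 90, 105, 61, 14, 20, 61, 162; M̄R̄ = 634.0000 / 9 = 70.4444
LCL = X̄ − 3·M̄R̄/d₂ = 1761.7000 − 3 × 70.4444 / 1.128 = 1574.3478

1574.35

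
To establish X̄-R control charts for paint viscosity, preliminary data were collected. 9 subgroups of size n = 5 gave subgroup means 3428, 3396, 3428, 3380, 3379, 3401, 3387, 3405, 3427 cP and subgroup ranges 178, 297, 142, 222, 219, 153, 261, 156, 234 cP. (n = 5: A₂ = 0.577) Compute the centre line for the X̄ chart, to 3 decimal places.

X̄̄ = (3428 + 3396 + 3428 + 3380 + 3379 + 3401 + 3387 + 3405 + 3427) / 9 = 30631.0000 / 9 = 3403.4444
CL = X̄̄ = 3403.4444

3403.444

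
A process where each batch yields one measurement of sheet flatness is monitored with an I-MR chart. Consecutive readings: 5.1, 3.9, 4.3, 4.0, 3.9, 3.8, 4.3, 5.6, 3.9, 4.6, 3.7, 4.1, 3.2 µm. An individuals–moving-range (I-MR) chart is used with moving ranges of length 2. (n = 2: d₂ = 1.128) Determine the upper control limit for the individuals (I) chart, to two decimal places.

X̄ = (5.1 + 3.9 + 4.3 + 4.0 + 3.9 + 3.8 + 4.3 + 5.6 + 3.9 + 4.6 + 3.7 + 4.1 + 3.2) / 13 = 4.1846
Moving ranges: 1.2, 0.4, 0.3, 0.1, 0.1, 0.5, 1.3, 1.7, 0.7, 0.9, 0.4, 0.9; M̄R̄ = 8.5000 / 12 = 0.7083
UCL = X̄ + 3·M̄R̄/d₂ = 4.1846 + 3 × 0.7083 / 1.128 = 6.0685

6.07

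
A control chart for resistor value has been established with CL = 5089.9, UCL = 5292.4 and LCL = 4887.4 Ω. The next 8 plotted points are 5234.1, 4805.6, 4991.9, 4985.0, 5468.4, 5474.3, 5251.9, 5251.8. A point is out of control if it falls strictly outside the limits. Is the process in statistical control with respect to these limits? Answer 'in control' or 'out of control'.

out of control

Compare each point to [4887.4, 5292.4]: sample 2 = 4805.6 < LCL; sample 5 = 5468.4 > UCL; sample 6 = 5474.3 > UCL.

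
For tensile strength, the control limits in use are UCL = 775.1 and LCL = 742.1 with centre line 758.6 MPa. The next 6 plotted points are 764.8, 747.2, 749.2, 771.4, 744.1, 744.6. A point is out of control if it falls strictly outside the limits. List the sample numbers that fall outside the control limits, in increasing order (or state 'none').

none

All 6 points lie within [742.1, 775.1].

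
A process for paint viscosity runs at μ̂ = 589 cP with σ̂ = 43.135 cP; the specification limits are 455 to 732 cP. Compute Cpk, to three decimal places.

Cpu = (USL − μ̂) / (3σ̂) = (732 − 589) / (3 × 43.135) = 1.1051; Cpl = (μ̂ − LSL) / (3σ̂) = (589 − 455) / (3 × 43.135) = 1.0355; Cpk = min(Cpu, Cpl) = 1.0355

1.036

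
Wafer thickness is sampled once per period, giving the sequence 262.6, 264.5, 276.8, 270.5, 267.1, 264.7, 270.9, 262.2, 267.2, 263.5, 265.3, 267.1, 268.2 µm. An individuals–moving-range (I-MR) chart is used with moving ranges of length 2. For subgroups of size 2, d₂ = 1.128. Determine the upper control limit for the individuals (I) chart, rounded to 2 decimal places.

279.07

X̄ = (262.6 + 264.5 + 276.8 + 270.5 + 267.1 + 264.7 + 270.9 + 262.2 + 267.2 + 263.5 + 265.3 + 267.1 + 268.2) / 13 = 266.9692
Moving ranges: 1.9, 12.3, 6.3, 3.4, 2.4, 6.2, 8.7, 5.0, 3.7, 1.8, 1.8, 1.1; M̄R̄ = 54.6000 / 12 = 4.5500
UCL = X̄ + 3·M̄R̄/d₂ = 266.9692 + 3 × 4.5500 / 1.128 = 279.0703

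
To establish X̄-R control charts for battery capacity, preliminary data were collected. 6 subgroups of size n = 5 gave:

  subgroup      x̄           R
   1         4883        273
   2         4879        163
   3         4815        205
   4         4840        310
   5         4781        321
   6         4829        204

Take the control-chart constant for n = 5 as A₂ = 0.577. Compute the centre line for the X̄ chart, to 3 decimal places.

X̄̄ = (4883 + 4879 + 4815 + 4840 + 4781 + 4829) / 6 = 29027.0000 / 6 = 4837.8333
CL = X̄̄ = 4837.8333

4837.833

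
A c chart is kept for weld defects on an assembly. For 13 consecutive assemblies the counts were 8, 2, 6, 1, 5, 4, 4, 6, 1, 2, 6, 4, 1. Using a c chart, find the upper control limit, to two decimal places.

c̄ = (8 + 2 + 6 + 1 + 5 + 4 + 4 + 6 + 1 + 2 + 6 + 4 + 1) / 13 = 50 / 13 = 3.8462
UCL = c̄ + 3√c̄ = 3.8462 + 3 × √3.8462 = 3.8462 + 3 × 1.9612 = 9.7296

9.73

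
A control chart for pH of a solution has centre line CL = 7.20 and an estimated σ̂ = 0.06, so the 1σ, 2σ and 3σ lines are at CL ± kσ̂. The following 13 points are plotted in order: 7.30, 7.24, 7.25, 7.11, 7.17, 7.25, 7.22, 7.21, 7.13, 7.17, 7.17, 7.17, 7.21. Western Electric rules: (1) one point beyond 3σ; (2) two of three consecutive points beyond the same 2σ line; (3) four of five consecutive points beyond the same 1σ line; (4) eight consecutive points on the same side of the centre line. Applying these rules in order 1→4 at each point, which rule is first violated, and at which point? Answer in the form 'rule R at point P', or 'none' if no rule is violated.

Zone of each point (C = within 1σ̂, B = 1σ̂–2σ̂, A = 2σ̂–3σ̂, * = beyond 3σ̂; sign = side of CL): 1:+B, 2:+C, 3:+C, 4:-B, 5:-C, 6:+C, 7:+C, 8:+C, 9:-B, 10:-C, 11:-C, 12:-C, 13:+C
No rule fires across all 13 points.

none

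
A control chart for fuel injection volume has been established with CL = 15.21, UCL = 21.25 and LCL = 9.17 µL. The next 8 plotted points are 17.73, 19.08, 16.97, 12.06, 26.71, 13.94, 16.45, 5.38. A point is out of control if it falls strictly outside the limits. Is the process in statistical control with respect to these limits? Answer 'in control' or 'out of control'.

out of control

Compare each point to [9.17, 21.25]: sample 5 = 26.71 > UCL; sample 8 = 5.38 < LCL.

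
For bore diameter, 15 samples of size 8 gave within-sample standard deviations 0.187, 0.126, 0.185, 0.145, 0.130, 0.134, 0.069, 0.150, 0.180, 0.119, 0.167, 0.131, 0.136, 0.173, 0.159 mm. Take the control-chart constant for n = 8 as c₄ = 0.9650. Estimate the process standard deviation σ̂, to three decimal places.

0.151

s̄ = (0.187 + 0.126 + 0.185 + 0.145 + 0.130 + 0.134 + 0.069 + 0.150 + 0.180 + 0.119 + 0.167 + 0.131 + 0.136 + 0.173 + 0.159) / 15 = 0.1461
σ̂ = s̄ / c₄ = 0.1461 / 0.9650 = 0.1514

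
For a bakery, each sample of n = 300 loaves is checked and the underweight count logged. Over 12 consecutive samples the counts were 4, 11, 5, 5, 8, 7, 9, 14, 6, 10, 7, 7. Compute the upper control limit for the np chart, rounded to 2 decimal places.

p̄ = Σdᵢ / (k·n) = 93 / (12 × 300) = 0.02583
UCL = np̄ + 3·√(np̄(1−p̄)) = 7.7500 + 3 × √(7.7500×0.97417) = 7.7500 + 3 × 2.7477 = 15.9931

15.99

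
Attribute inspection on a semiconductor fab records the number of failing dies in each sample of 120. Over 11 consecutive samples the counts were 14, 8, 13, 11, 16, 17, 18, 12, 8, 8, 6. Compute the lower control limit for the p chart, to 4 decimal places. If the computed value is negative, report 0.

0.0174

p̄ = Σdᵢ / (k·n) = 131 / (11 × 120) = 0.09924
LCL = p̄ − 3·√(p̄(1−p̄)/n) = 0.09924 − 3 × 0.02729 = 0.01736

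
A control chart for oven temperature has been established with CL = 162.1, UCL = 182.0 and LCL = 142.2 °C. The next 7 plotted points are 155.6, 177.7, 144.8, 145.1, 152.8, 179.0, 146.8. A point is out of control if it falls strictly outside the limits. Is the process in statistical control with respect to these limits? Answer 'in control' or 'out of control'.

in control

All 7 points lie within [142.2, 182.0].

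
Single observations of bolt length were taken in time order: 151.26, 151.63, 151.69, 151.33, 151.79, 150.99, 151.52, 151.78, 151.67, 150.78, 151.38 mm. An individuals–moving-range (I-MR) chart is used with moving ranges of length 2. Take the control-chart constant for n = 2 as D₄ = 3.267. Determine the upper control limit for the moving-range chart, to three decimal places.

Moving ranges: 0.37, 0.06, 0.36, 0.46, 0.80, 0.53, 0.26, 0.11, 0.89, 0.60; M̄R̄ = 4.4400 / 10 = 0.4440
UCL_MR = D₄·M̄R̄ = 3.267 × 0.4440 = 1.4505

1.451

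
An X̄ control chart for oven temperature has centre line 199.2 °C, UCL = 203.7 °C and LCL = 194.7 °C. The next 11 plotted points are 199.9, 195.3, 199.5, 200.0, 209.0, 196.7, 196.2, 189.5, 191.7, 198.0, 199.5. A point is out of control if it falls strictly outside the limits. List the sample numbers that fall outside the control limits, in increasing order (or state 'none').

Compare each point to [194.7, 203.7]: sample 5 = 209.0 > UCL; sample 8 = 189.5 < LCL; sample 9 = 191.7 < LCL.

5, 8, 9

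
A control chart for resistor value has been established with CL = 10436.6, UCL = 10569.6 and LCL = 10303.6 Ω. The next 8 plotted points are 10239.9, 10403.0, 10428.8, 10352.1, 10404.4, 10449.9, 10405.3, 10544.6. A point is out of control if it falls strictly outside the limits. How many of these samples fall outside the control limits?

1

Compare each point to [10303.6, 10569.6]: sample 1 = 10239.9 < LCL.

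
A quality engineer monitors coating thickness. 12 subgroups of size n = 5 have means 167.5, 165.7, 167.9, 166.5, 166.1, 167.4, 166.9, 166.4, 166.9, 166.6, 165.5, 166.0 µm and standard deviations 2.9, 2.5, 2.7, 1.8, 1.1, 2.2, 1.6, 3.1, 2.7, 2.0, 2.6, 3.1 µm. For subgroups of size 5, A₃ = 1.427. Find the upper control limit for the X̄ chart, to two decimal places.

169.98

X̄̄ = (167.5 + 165.7 + 167.9 + 166.5 + 166.1 + 167.4 + 166.9 + 166.4 + 166.9 + 166.6 + 165.5 + 166.0) / 12 = 166.6167
s̄ = (2.9 + 2.5 + 2.7 + 1.8 + 1.1 + 2.2 + 1.6 + 3.1 + 2.7 + 2.0 + 2.6 + 3.1) / 12 = 2.3583
UCL = X̄̄ + A₃·s̄ = 166.6167 + 1.427 × 2.3583 = 169.9820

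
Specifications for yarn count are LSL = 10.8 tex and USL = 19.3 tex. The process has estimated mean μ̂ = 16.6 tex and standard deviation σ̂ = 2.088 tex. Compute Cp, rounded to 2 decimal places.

0.68

Cp = (USL − LSL) / (6σ̂) = (19.3 − 10.8) / (6 × 2.088) = 8.5000 / 12.5280 = 0.6785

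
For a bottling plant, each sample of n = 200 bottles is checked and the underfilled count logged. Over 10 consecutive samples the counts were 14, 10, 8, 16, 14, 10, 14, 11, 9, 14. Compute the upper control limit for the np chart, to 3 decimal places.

p̄ = Σdᵢ / (k·n) = 120 / (10 × 200) = 0.06000
UCL = np̄ + 3·√(np̄(1−p̄)) = 12.0000 + 3 × √(12.0000×0.94000) = 12.0000 + 3 × 3.3586 = 22.0757

22.076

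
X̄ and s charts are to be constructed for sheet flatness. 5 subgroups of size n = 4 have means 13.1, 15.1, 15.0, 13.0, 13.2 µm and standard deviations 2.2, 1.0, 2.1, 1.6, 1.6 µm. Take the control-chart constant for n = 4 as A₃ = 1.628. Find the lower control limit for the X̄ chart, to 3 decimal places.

X̄̄ = (13.1 + 15.1 + 15.0 + 13.0 + 13.2) / 5 = 13.8800
s̄ = (2.2 + 1.0 + 2.1 + 1.6 + 1.6) / 5 = 1.7000
LCL = X̄̄ − A₃·s̄ = 13.8800 − 1.628 × 1.7000 = 11.1124

11.112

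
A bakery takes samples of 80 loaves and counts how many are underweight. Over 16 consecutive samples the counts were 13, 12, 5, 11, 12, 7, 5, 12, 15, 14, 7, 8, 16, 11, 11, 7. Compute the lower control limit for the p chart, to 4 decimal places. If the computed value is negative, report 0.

p̄ = Σdᵢ / (k·n) = 166 / (16 × 80) = 0.12969
LCL = p̄ − 3·√(p̄(1−p̄)/n) = 0.12969 − 3 × 0.03756 = 0.01700

0.0170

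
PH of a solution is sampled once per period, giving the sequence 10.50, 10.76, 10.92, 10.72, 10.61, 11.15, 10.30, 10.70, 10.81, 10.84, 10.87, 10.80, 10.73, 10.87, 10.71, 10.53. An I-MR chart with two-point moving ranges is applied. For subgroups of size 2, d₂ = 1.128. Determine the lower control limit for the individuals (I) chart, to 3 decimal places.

10.152

X̄ = (10.50 + 10.76 + 10.92 + 10.72 + 10.61 + 11.15 + 10.30 + 10.70 + 10.81 + 10.84 + 10.87 + 10.80 + 10.73 + 10.87 + 10.71 + 10.53) / 16 = 10.7387
Moving ranges: 0.26, 0.16, 0.20, 0.11, 0.54, 0.85, 0.40, 0.11, 0.03, 0.03, 0.07, 0.07, 0.14, 0.16, 0.18; M̄R̄ = 3.3100 / 15 = 0.2207
LCL = X̄ − 3·M̄R̄/d₂ = 10.7387 − 3 × 0.2207 / 1.128 = 10.1519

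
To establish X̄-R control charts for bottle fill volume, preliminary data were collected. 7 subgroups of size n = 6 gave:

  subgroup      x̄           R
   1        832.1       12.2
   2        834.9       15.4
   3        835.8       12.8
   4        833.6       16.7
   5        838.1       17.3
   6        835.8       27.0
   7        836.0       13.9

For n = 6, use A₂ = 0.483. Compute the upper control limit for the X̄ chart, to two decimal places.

843.14

X̄̄ = (832.1 + 834.9 + 835.8 + 833.6 + 838.1 + 835.8 + 836.0) / 7 = 5846.3000 / 7 = 835.1857
R̄ = (12.2 + 15.4 + 12.8 + 16.7 + 17.3 + 27.0 + 13.9) / 7 = 115.3000 / 7 = 16.4714
UCL = X̄̄ + A₂·R̄ = 835.1857 + 0.483 × 16.4714 = 843.1414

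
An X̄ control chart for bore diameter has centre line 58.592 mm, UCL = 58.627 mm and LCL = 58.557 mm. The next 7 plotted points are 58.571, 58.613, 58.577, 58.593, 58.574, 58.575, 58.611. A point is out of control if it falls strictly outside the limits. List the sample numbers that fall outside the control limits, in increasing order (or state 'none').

All 7 points lie within [58.557, 58.627].

none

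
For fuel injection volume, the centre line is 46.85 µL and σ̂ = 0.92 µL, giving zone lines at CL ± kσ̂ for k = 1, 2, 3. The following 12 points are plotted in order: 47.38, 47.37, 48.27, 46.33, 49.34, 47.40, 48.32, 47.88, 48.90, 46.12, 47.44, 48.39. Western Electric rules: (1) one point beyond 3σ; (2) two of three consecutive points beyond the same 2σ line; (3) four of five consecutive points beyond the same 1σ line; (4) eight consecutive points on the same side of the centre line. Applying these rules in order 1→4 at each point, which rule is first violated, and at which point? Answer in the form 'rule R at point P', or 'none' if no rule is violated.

rule 3 at point 9

Zone of each point (C = within 1σ̂, B = 1σ̂–2σ̂, A = 2σ̂–3σ̂, * = beyond 3σ̂; sign = side of CL): 1:+C, 2:+C, 3:+B, 4:-C, 5:+A, 6:+C, 7:+B, 8:+B, 9:+A, 10:-C, 11:+C, 12:+B
Rule 3 (four of five consecutive points beyond the same 1σ limit) is satisfied at point 9.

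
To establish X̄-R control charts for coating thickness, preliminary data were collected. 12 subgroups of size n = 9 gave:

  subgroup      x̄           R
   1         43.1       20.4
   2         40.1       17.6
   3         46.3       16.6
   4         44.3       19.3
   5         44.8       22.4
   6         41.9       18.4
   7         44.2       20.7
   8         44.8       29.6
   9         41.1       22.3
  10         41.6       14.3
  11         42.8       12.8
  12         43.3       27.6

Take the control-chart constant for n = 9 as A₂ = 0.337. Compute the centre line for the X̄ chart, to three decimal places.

43.192

X̄̄ = (43.1 + 40.1 + 46.3 + 44.3 + 44.8 + 41.9 + 44.2 + 44.8 + 41.1 + 41.6 + 42.8 + 43.3) / 12 = 518.3000 / 12 = 43.1917
CL = X̄̄ = 43.1917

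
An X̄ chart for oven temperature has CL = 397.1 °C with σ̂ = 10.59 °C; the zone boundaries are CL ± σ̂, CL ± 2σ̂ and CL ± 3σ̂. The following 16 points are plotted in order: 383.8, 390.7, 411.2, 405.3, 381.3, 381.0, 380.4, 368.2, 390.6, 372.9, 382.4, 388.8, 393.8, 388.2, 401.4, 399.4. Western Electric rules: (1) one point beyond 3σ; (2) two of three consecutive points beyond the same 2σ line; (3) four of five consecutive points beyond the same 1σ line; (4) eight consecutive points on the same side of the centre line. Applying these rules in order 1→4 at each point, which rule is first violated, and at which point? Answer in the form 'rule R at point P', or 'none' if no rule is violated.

Zone of each point (C = within 1σ̂, B = 1σ̂–2σ̂, A = 2σ̂–3σ̂, * = beyond 3σ̂; sign = side of CL): 1:-B, 2:-C, 3:+B, 4:+C, 5:-B, 6:-B, 7:-B, 8:-A, 9:-C, 10:-A, 11:-B, 12:-C, 13:-C, 14:-C, 15:+C, 16:+C
Rule 3 (four of five consecutive points beyond the same 1σ limit) is satisfied at point 8.

rule 3 at point 8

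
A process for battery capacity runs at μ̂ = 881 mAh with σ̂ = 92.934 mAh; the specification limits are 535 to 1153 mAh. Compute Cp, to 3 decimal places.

Cp = (USL − LSL) / (6σ̂) = (1153 − 535) / (6 × 92.934) = 618.0000 / 557.6040 = 1.1083

1.108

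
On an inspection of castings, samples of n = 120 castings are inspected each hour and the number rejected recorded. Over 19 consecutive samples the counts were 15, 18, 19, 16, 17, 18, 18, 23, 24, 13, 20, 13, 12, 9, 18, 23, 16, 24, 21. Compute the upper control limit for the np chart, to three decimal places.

p̄ = Σdᵢ / (k·n) = 337 / (19 × 120) = 0.14781
UCL = np̄ + 3·√(np̄(1−p̄)) = 17.7368 + 3 × √(17.7368×0.85219) = 17.7368 + 3 × 3.8878 = 29.4003

29.400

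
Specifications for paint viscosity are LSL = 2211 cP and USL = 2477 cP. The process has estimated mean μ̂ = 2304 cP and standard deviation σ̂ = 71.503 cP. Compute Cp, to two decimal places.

0.62

Cp = (USL − LSL) / (6σ̂) = (2477 − 2211) / (6 × 71.503) = 266.0000 / 429.0180 = 0.6200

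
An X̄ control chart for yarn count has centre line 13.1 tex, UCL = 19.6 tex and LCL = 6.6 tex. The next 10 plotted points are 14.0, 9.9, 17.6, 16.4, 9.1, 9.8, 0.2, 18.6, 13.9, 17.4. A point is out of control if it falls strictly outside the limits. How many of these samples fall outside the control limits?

Compare each point to [6.6, 19.6]: sample 7 = 0.2 < LCL.

1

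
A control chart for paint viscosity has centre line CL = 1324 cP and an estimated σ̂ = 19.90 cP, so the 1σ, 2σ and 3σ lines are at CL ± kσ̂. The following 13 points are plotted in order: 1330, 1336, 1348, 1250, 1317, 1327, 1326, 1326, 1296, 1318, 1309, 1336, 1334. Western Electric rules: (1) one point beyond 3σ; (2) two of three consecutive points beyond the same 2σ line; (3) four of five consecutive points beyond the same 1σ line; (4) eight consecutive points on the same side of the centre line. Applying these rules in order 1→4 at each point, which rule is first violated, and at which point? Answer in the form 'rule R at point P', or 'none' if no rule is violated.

Zone of each point (C = within 1σ̂, B = 1σ̂–2σ̂, A = 2σ̂–3σ̂, * = beyond 3σ̂; sign = side of CL): 1:+C, 2:+C, 3:+B, 4:-*, 5:-C, 6:+C, 7:+C, 8:+C, 9:-B, 10:-C, 11:-C, 12:+C, 13:+C
Rule 1 (one point beyond the 3σ limits) is satisfied at point 4.

rule 1 at point 4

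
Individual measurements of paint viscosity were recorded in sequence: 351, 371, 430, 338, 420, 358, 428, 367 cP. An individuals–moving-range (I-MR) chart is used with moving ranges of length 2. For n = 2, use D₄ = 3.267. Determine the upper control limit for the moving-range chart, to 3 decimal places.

208.155

Moving ranges: 20, 59, 92, 82, 62, 70, 61; M̄R̄ = 446.0000 / 7 = 63.7143
UCL_MR = D₄·M̄R̄ = 3.267 × 63.7143 = 208.1546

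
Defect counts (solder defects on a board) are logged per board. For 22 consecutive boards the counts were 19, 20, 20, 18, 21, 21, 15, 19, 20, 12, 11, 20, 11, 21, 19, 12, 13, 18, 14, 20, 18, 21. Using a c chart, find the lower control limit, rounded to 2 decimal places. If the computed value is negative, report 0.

c̄ = (19 + 20 + 20 + 18 + 21 + 21 + 15 + 19 + 20 + 12 + 11 + 20 + 11 + 21 + 19 + 12 + 13 + 18 + 14 + 20 + 18 + 21) / 22 = 383 / 22 = 17.4091
LCL = c̄ − 3√c̄ = 17.4091 − 3 × 4.1724 = 4.8918

4.89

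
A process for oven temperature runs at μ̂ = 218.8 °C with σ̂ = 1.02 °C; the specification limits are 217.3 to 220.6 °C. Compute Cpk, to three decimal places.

Cpu = (USL − μ̂) / (3σ̂) = (220.6 − 218.8) / (3 × 1.02) = 0.5882; Cpl = (μ̂ − LSL) / (3σ̂) = (218.8 − 217.3) / (3 × 1.02) = 0.4902; Cpk = min(Cpu, Cpl) = 0.4902

0.490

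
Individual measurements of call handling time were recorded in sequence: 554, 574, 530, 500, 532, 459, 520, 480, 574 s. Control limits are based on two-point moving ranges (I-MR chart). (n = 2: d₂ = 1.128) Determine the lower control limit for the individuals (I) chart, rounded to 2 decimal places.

393.79

X̄ = (554 + 574 + 530 + 500 + 532 + 459 + 520 + 480 + 574) / 9 = 524.7778
Moving ranges: 20, 44, 30, 32, 73, 61, 40, 94; M̄R̄ = 394.0000 / 8 = 49.2500
LCL = X̄ − 3·M̄R̄/d₂ = 524.7778 − 3 × 49.2500 / 1.128 = 393.7937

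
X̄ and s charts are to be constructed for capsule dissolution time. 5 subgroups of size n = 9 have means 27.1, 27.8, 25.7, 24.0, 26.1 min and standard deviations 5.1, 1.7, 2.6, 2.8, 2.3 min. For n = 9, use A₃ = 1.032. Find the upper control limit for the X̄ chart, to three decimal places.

29.133

X̄̄ = (27.1 + 27.8 + 25.7 + 24.0 + 26.1) / 5 = 26.1400
s̄ = (5.1 + 1.7 + 2.6 + 2.8 + 2.3) / 5 = 2.9000
UCL = X̄̄ + A₃·s̄ = 26.1400 + 1.032 × 2.9000 = 29.1328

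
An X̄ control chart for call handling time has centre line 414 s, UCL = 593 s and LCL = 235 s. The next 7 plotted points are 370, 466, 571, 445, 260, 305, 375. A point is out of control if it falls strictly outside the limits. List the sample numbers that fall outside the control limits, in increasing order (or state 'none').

All 7 points lie within [235, 593].

none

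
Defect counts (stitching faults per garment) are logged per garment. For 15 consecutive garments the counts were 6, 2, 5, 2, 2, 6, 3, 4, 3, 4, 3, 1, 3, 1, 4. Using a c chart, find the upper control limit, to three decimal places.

c̄ = (6 + 2 + 5 + 2 + 2 + 6 + 3 + 4 + 3 + 4 + 3 + 1 + 3 + 1 + 4) / 15 = 49 / 15 = 3.2667
UCL = c̄ + 3√c̄ = 3.2667 + 3 × √3.2667 = 3.2667 + 3 × 1.8074 = 8.6888

8.689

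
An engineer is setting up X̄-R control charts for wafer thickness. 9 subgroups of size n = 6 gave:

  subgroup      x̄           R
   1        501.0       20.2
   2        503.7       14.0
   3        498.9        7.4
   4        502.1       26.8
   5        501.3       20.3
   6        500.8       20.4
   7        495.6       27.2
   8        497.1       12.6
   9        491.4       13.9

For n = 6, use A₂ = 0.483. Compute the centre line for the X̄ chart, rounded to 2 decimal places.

X̄̄ = (501.0 + 503.7 + 498.9 + 502.1 + 501.3 + 500.8 + 495.6 + 497.1 + 491.4) / 9 = 4491.9000 / 9 = 499.1000
CL = X̄̄ = 499.1000

499.10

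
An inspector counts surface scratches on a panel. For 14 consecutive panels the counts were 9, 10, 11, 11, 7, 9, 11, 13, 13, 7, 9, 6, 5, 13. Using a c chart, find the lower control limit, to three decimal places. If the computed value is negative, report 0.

0.290

c̄ = (9 + 10 + 11 + 11 + 7 + 9 + 11 + 13 + 13 + 7 + 9 + 6 + 5 + 13) / 14 = 134 / 14 = 9.5714
LCL = c̄ − 3√c̄ = 9.5714 − 3 × 3.0938 = 0.2901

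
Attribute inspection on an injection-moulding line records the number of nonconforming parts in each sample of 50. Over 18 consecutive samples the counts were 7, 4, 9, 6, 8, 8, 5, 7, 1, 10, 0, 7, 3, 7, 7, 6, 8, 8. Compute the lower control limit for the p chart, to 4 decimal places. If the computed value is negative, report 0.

0.0000

p̄ = Σdᵢ / (k·n) = 111 / (18 × 50) = 0.12333
LCL = p̄ − 3·√(p̄(1−p̄)/n) = 0.12333 − 3 × 0.04650 = -0.01617 → 0 (negative, so LCL = 0)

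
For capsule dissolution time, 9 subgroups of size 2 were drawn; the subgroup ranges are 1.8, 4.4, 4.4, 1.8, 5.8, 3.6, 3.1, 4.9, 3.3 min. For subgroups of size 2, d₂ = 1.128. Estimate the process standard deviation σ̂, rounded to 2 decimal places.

R̄ = (1.8 + 4.4 + 4.4 + 1.8 + 5.8 + 3.6 + 3.1 + 4.9 + 3.3) / 9 = 3.6778
σ̂ = R̄ / d₂ = 3.6778 / 1.128 = 3.2604

3.26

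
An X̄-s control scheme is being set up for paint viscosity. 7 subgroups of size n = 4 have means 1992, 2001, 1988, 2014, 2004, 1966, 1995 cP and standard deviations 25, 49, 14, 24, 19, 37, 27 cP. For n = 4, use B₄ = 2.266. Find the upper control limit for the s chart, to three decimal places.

63.124

s̄ = (25 + 49 + 14 + 24 + 19 + 37 + 27) / 7 = 27.8571
UCL_s = B₄·s̄ = 2.266 × 27.8571 = 63.1243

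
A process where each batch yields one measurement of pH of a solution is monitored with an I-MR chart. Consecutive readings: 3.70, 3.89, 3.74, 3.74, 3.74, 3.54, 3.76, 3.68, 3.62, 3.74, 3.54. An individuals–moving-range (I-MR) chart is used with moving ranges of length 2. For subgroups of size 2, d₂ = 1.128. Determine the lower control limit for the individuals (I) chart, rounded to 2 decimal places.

X̄ = (3.70 + 3.89 + 3.74 + 3.74 + 3.74 + 3.54 + 3.76 + 3.68 + 3.62 + 3.74 + 3.54) / 11 = 3.6991
Moving ranges: 0.19, 0.15, 0.00, 0.00, 0.20, 0.22, 0.08, 0.06, 0.12, 0.20; M̄R̄ = 1.2200 / 10 = 0.1220
LCL = X̄ − 3·M̄R̄/d₂ = 3.6991 − 3 × 0.1220 / 1.128 = 3.3746

3.37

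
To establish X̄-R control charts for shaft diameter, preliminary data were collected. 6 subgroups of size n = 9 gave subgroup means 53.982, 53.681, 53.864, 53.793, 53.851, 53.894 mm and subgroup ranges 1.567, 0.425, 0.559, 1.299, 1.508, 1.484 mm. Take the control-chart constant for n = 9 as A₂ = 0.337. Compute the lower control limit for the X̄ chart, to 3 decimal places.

X̄̄ = (53.982 + 53.681 + 53.864 + 53.793 + 53.851 + 53.894) / 6 = 323.0650 / 6 = 53.8442
R̄ = (1.567 + 0.425 + 0.559 + 1.299 + 1.508 + 1.484) / 6 = 6.8420 / 6 = 1.1403
LCL = X̄̄ − A₂·R̄ = 53.8442 − 0.337 × 1.1403 = 53.4599

53.460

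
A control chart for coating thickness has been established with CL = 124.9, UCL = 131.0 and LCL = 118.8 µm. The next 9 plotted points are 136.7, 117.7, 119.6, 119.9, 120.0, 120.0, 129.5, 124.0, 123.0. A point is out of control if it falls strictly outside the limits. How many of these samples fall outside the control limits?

2

Compare each point to [118.8, 131.0]: sample 1 = 136.7 > UCL; sample 2 = 117.7 < LCL.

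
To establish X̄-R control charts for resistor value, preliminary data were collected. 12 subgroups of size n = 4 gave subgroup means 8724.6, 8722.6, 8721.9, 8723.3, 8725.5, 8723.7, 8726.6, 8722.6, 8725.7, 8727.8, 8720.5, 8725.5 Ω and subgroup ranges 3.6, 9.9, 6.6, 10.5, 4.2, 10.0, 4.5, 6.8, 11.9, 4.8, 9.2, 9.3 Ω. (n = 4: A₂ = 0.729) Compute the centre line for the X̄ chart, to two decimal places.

8724.19

X̄̄ = (8724.6 + 8722.6 + 8721.9 + 8723.3 + 8725.5 + 8723.7 + 8726.6 + 8722.6 + 8725.7 + 8727.8 + 8720.5 + 8725.5) / 12 = 104690.3000 / 12 = 8724.1917
CL = X̄̄ = 8724.1917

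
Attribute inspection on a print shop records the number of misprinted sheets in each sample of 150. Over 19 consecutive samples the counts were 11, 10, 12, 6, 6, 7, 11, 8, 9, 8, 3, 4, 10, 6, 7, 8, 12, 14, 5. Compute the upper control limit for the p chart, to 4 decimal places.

0.1110

p̄ = Σdᵢ / (k·n) = 157 / (19 × 150) = 0.05509
UCL = p̄ + 3·√(p̄(1−p̄)/n) = 0.05509 + 3 × √(0.05509×0.94491/150) = 0.05509 + 3 × 0.01863 = 0.11097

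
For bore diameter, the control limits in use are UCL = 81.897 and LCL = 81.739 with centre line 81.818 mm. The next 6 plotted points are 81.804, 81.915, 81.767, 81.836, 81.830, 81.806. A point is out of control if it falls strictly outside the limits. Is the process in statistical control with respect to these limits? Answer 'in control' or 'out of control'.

Compare each point to [81.739, 81.897]: sample 2 = 81.915 > UCL.

out of control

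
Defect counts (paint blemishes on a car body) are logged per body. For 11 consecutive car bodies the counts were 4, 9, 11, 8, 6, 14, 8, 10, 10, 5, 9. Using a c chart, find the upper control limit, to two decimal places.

c̄ = (4 + 9 + 11 + 8 + 6 + 14 + 8 + 10 + 10 + 5 + 9) / 11 = 94 / 11 = 8.5455
UCL = c̄ + 3√c̄ = 8.5455 + 3 × √8.5455 = 8.5455 + 3 × 2.9233 = 17.3152

17.32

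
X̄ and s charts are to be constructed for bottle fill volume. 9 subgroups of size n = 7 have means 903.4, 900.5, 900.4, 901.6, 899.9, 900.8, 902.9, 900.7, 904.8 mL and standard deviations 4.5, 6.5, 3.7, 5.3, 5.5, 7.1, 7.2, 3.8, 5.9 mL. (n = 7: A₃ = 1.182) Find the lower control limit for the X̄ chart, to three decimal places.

X̄̄ = (903.4 + 900.5 + 900.4 + 901.6 + 899.9 + 900.8 + 902.9 + 900.7 + 904.8) / 9 = 901.6667
s̄ = (4.5 + 6.5 + 3.7 + 5.3 + 5.5 + 7.1 + 7.2 + 3.8 + 5.9) / 9 = 5.5000
LCL = X̄̄ − A₃·s̄ = 901.6667 − 1.182 × 5.5000 = 895.1657

895.166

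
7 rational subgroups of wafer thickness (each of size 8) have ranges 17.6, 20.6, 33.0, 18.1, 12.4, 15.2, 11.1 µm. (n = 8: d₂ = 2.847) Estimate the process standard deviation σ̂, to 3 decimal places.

6.423

R̄ = (17.6 + 20.6 + 33.0 + 18.1 + 12.4 + 15.2 + 11.1) / 7 = 18.2857
σ̂ = R̄ / d₂ = 18.2857 / 2.847 = 6.4228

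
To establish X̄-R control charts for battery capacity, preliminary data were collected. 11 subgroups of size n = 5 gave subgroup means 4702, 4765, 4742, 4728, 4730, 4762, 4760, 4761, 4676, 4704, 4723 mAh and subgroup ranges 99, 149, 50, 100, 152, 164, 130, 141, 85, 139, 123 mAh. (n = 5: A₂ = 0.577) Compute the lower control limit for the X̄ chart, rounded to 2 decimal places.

X̄̄ = (4702 + 4765 + 4742 + 4728 + 4730 + 4762 + 4760 + 4761 + 4676 + 4704 + 4723) / 11 = 52053.0000 / 11 = 4732.0909
R̄ = (99 + 149 + 50 + 100 + 152 + 164 + 130 + 141 + 85 + 139 + 123) / 11 = 1332.0000 / 11 = 121.0909
LCL = X̄̄ − A₂·R̄ = 4732.0909 − 0.577 × 121.0909 = 4662.2215

4662.22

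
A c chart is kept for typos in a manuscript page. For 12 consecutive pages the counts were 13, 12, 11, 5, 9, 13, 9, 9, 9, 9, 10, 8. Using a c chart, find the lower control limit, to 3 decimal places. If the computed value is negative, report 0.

0.383

c̄ = (13 + 12 + 11 + 5 + 9 + 13 + 9 + 9 + 9 + 9 + 10 + 8) / 12 = 117 / 12 = 9.7500
LCL = c̄ − 3√c̄ = 9.7500 − 3 × 3.1225 = 0.3825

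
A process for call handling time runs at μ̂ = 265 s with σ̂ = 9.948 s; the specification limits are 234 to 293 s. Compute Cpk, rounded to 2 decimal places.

0.94

Cpu = (USL − μ̂) / (3σ̂) = (293 − 265) / (3 × 9.948) = 0.9382; Cpl = (μ̂ − LSL) / (3σ̂) = (265 − 234) / (3 × 9.948) = 1.0387; Cpk = min(Cpu, Cpl) = 0.9382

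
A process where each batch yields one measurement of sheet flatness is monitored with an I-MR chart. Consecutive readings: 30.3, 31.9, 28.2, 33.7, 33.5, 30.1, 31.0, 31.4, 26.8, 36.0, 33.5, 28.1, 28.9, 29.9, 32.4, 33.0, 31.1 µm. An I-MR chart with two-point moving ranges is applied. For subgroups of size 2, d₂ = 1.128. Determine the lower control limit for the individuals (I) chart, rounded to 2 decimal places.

X̄ = (30.3 + 31.9 + 28.2 + 33.7 + 33.5 + 30.1 + 31.0 + 31.4 + 26.8 + 36.0 + 33.5 + 28.1 + 28.9 + 29.9 + 32.4 + 33.0 + 31.1) / 17 = 31.1647
Moving ranges: 1.6, 3.7, 5.5, 0.2, 3.4, 0.9, 0.4, 4.6, 9.2, 2.5, 5.4, 0.8, 1.0, 2.5, 0.6, 1.9; M̄R̄ = 44.2000 / 16 = 2.7625
LCL = X̄ − 3·M̄R̄/d₂ = 31.1647 − 3 × 2.7625 / 1.128 = 23.8176

23.82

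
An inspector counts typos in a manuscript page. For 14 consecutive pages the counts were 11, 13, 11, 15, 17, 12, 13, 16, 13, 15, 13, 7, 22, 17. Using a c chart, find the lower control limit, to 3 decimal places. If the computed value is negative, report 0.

c̄ = (11 + 13 + 11 + 15 + 17 + 12 + 13 + 16 + 13 + 15 + 13 + 7 + 22 + 17) / 14 = 195 / 14 = 13.9286
LCL = c̄ − 3√c̄ = 13.9286 − 3 × 3.7321 = 2.7323

2.732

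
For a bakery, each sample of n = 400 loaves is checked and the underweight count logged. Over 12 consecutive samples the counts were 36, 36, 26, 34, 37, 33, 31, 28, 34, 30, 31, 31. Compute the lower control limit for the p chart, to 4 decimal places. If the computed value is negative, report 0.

p̄ = Σdᵢ / (k·n) = 387 / (12 × 400) = 0.08063
LCL = p̄ − 3·√(p̄(1−p̄)/n) = 0.08063 − 3 × 0.01361 = 0.03979

0.0398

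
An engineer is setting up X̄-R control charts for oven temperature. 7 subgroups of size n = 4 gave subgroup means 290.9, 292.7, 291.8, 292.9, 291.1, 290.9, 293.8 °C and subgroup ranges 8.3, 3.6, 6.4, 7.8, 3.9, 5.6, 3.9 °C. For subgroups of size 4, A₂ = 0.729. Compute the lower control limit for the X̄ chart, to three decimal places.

287.901

X̄̄ = (290.9 + 292.7 + 291.8 + 292.9 + 291.1 + 290.9 + 293.8) / 7 = 2044.1000 / 7 = 292.0143
R̄ = (8.3 + 3.6 + 6.4 + 7.8 + 3.9 + 5.6 + 3.9) / 7 = 39.5000 / 7 = 5.6429
LCL = X̄̄ − A₂·R̄ = 292.0143 − 0.729 × 5.6429 = 287.9006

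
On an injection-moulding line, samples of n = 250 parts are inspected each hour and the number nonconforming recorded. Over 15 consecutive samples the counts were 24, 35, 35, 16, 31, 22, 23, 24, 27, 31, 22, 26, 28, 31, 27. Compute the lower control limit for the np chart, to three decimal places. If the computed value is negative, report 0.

p̄ = Σdᵢ / (k·n) = 402 / (15 × 250) = 0.10720
LCL = np̄ − 3·√(np̄(1−p̄)) = 26.8000 − 3 × 4.8915 = 12.1254

12.125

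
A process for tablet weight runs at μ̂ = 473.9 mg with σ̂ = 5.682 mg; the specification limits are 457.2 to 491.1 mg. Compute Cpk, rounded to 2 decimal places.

0.98

Cpu = (USL − μ̂) / (3σ̂) = (491.1 − 473.9) / (3 × 5.682) = 1.0090; Cpl = (μ̂ − LSL) / (3σ̂) = (473.9 − 457.2) / (3 × 5.682) = 0.9797; Cpk = min(Cpu, Cpl) = 0.9797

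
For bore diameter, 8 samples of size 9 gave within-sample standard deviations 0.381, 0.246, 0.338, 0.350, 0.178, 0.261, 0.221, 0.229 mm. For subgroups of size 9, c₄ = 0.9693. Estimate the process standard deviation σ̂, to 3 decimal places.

s̄ = (0.381 + 0.246 + 0.338 + 0.350 + 0.178 + 0.261 + 0.221 + 0.229) / 8 = 0.2755
σ̂ = s̄ / c₄ = 0.2755 / 0.9693 = 0.2842

0.284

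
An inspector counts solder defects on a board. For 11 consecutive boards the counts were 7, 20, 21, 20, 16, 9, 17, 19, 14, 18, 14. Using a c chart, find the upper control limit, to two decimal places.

27.87

c̄ = (7 + 20 + 21 + 20 + 16 + 9 + 17 + 19 + 14 + 18 + 14) / 11 = 175 / 11 = 15.9091
UCL = c̄ + 3√c̄ = 15.9091 + 3 × √15.9091 = 15.9091 + 3 × 3.9886 = 27.8750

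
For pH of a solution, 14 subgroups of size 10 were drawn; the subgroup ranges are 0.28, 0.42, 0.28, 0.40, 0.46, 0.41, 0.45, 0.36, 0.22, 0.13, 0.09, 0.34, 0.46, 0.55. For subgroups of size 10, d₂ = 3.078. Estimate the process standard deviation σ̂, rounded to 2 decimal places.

R̄ = (0.28 + 0.42 + 0.28 + 0.40 + 0.46 + 0.41 + 0.45 + 0.36 + 0.22 + 0.13 + 0.09 + 0.34 + 0.46 + 0.55) / 14 = 0.3464
σ̂ = R̄ / d₂ = 0.3464 / 3.078 = 0.1125

0.11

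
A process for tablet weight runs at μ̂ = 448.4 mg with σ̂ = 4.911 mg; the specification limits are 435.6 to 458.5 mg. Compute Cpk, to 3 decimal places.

Cpu = (USL − μ̂) / (3σ̂) = (458.5 − 448.4) / (3 × 4.911) = 0.6855; Cpl = (μ̂ − LSL) / (3σ̂) = (448.4 − 435.6) / (3 × 4.911) = 0.8688; Cpk = min(Cpu, Cpl) = 0.6855

0.686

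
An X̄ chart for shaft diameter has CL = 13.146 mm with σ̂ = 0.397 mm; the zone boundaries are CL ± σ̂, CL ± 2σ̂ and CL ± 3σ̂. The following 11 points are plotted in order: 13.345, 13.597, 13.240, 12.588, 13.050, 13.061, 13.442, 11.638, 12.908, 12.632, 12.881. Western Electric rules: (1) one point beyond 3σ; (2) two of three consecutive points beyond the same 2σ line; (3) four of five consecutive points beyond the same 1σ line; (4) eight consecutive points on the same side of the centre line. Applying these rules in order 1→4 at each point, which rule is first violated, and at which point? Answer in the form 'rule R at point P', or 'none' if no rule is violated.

Zone of each point (C = within 1σ̂, B = 1σ̂–2σ̂, A = 2σ̂–3σ̂, * = beyond 3σ̂; sign = side of CL): 1:+C, 2:+B, 3:+C, 4:-B, 5:-C, 6:-C, 7:+C, 8:-*, 9:-C, 10:-B, 11:-C
Rule 1 (one point beyond the 3σ limits) is satisfied at point 8.

rule 1 at point 8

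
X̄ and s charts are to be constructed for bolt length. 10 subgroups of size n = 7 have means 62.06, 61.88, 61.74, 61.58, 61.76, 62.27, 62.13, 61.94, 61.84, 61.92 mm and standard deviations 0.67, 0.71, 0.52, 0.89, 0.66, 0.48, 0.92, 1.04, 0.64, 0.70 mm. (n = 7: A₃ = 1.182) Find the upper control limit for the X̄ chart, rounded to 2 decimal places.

62.77

X̄̄ = (62.06 + 61.88 + 61.74 + 61.58 + 61.76 + 62.27 + 62.13 + 61.94 + 61.84 + 61.92) / 10 = 61.9120
s̄ = (0.67 + 0.71 + 0.52 + 0.89 + 0.66 + 0.48 + 0.92 + 1.04 + 0.64 + 0.70) / 10 = 0.7230
UCL = X̄̄ + A₃·s̄ = 61.9120 + 1.182 × 0.7230 = 62.7666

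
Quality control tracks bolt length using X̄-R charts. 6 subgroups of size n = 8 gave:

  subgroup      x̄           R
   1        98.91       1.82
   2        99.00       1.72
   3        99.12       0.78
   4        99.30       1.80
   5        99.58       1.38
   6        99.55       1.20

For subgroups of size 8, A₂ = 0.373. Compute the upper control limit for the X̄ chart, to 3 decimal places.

X̄̄ = (98.91 + 99.00 + 99.12 + 99.30 + 99.58 + 99.55) / 6 = 595.4600 / 6 = 99.2433
R̄ = (1.82 + 1.72 + 0.78 + 1.80 + 1.38 + 1.20) / 6 = 8.7000 / 6 = 1.4500
UCL = X̄̄ + A₂·R̄ = 99.2433 + 0.373 × 1.4500 = 99.7842

99.784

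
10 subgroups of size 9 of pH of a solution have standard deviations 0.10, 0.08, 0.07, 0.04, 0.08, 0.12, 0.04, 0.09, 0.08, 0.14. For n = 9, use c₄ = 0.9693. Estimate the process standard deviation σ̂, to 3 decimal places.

0.087

s̄ = (0.10 + 0.08 + 0.07 + 0.04 + 0.08 + 0.12 + 0.04 + 0.09 + 0.08 + 0.14) / 10 = 0.0840
σ̂ = s̄ / c₄ = 0.0840 / 0.9693 = 0.0867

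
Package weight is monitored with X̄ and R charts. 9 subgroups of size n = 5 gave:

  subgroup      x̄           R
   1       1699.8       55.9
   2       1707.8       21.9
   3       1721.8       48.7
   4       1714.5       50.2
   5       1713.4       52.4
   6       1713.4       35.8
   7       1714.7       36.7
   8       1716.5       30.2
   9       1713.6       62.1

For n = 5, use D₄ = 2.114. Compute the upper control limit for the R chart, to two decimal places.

R̄ = (55.9 + 21.9 + 48.7 + 50.2 + 52.4 + 35.8 + 36.7 + 30.2 + 62.1) / 9 = 393.9000 / 9 = 43.7667
UCL_R = D₄·R̄ = 2.114 × 43.7667 = 92.5227

92.52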